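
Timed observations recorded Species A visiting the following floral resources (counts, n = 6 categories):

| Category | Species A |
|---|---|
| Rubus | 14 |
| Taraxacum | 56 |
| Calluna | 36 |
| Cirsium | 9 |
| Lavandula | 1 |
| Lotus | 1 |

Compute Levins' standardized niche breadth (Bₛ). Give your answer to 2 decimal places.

0.38

Proportions for Species A (n=117): 14/117=0.1197, 56/117=0.4786, 36/117=0.3077, 9/117=0.0769, 1/117=0.0085, 1/117=0.0085
Σpᵢ² = 0.1197² + 0.4786² + 0.3077² + 0.0769² + 0.0085² + 0.0085² = 0.014328 + 0.229058 + 0.094679 + 0.005914 + 0.000072 + 0.000072 = 0.344123
B = 1 / 0.344123 = 2.9059
Bₛ = (B − 1)/(n − 1) = (2.9059 − 1)/(6 − 1) = 1.9059/5 = 0.3812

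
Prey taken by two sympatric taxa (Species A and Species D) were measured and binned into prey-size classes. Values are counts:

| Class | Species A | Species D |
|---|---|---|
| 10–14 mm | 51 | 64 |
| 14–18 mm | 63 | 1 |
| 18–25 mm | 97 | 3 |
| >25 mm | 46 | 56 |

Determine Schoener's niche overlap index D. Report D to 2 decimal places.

Proportions for Species A (n=257): 51/257=0.1984, 63/257=0.2451, 97/257=0.3774, 46/257=0.1790
Proportions for Species D (n=124): 64/124=0.5161, 1/124=0.0081, 3/124=0.0242, 56/124=0.4516
Σ|p₁ᵢ − p₂ᵢ| = 0.3177 + 0.2370 + 0.3532 + 0.2726 = 1.1805
D = 1 − ½ × 1.1805 = 1 − 0.59025 = 0.40975

0.41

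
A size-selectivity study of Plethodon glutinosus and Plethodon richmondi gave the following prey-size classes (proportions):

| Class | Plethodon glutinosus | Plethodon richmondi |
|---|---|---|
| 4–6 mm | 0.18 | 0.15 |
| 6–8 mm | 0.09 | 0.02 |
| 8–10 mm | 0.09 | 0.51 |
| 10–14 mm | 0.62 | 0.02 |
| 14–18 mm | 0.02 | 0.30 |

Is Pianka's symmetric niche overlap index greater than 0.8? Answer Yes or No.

Σ p₁ᵢp₂ᵢ = 0.0270 + 0.0018 + 0.0459 + 0.0124 + 0.0060 = 0.0931
Σp_1ᵢ² = 0.18² + 0.09² + 0.09² + 0.62² + 0.02² = 0.0324 + 0.0081 + 0.0081 + 0.3844 + 0.0004 = 0.4334
Σp_2ᵢ² = 0.15² + 0.02² + 0.51² + 0.02² + 0.30² = 0.0225 + 0.0004 + 0.2601 + 0.0004 + 0.0900 = 0.3734
O = 0.0931 / √(0.4334 × 0.3734) = 0.0931 / 0.40228 = 0.2314
O = 0.2314 < 0.8 → No.

No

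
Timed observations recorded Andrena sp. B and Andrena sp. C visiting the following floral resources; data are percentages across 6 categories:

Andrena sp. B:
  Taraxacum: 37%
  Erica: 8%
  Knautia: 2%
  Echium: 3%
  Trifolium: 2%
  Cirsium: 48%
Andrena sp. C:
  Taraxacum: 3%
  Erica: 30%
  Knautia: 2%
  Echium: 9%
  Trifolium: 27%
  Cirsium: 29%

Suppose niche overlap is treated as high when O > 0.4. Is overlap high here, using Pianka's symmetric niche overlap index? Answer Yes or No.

Convert percentages to proportions (divide by 100).
Σ p₁ᵢp₂ᵢ = 0.0111 + 0.0240 + 0.0004 + 0.0027 + 0.0054 + 0.1392 = 0.1828
Σp_1ᵢ² = 0.37² + 0.08² + 0.02² + 0.03² + 0.02² + 0.48² = 0.1369 + 0.0064 + 0.0004 + 0.0009 + 0.0004 + 0.2304 = 0.3754
Σp_2ᵢ² = 0.03² + 0.30² + 0.02² + 0.09² + 0.27² + 0.29² = 0.0009 + 0.0900 + 0.0004 + 0.0081 + 0.0729 + 0.0841 = 0.2564
O = 0.1828 / √(0.3754 × 0.2564) = 0.1828 / 0.31025 = 0.5892
O = 0.5892 > 0.4 → Yes.

Yes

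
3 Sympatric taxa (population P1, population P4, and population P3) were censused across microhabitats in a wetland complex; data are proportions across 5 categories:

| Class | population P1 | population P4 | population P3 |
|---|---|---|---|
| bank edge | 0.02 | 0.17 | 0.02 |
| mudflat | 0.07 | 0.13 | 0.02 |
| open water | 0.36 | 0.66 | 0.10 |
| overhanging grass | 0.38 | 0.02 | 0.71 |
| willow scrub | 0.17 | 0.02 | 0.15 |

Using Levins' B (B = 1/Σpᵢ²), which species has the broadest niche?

population P1

Σp_P1ᵢ² = 0.02² + 0.07² + 0.36² + 0.38² + 0.17² = 0.0004 + 0.0049 + 0.1296 + 0.1444 + 0.0289 = 0.3082
B_P1 = 1 / 0.3082 = 3.2446
Σp_P4ᵢ² = 0.17² + 0.13² + 0.66² + 0.02² + 0.02² = 0.0289 + 0.0169 + 0.4356 + 0.0004 + 0.0004 = 0.4822
B_P4 = 1 / 0.4822 = 2.0738
Σp_P3ᵢ² = 0.02² + 0.02² + 0.10² + 0.71² + 0.15² = 0.0004 + 0.0004 + 0.0100 + 0.5041 + 0.0225 = 0.5374
B_P3 = 1 / 0.5374 = 1.8608
Highest B → broadest niche (most generalist): population P1 (B = 3.24).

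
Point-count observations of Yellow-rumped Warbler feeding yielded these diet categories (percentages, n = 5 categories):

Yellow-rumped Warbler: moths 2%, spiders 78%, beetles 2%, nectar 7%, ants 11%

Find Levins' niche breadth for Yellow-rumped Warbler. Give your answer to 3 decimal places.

1.597

Convert percentages to proportions (divide by 100).
Σpᵢ² = 0.02² + 0.78² + 0.02² + 0.07² + 0.11² = 0.0004 + 0.6084 + 0.0004 + 0.0049 + 0.0121 = 0.6262
B = 1 / 0.6262 = 1.59693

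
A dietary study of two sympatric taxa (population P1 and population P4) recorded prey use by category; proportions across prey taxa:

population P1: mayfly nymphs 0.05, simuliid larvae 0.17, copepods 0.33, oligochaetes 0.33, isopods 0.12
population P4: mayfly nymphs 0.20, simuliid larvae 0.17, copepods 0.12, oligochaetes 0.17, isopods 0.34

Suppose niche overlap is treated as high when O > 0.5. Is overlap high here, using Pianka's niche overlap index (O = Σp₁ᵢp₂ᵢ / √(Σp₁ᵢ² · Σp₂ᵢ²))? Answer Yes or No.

Yes

Σ p₁ᵢp₂ᵢ = 0.0100 + 0.0289 + 0.0396 + 0.0561 + 0.0408 = 0.1754
Σp_1ᵢ² = 0.05² + 0.17² + 0.33² + 0.33² + 0.12² = 0.0025 + 0.0289 + 0.1089 + 0.1089 + 0.0144 = 0.2636
Σp_2ᵢ² = 0.20² + 0.17² + 0.12² + 0.17² + 0.34² = 0.0400 + 0.0289 + 0.0144 + 0.0289 + 0.1156 = 0.2278
O = 0.1754 / √(0.2636 × 0.2278) = 0.1754 / 0.24505 = 0.7158
O = 0.7158 > 0.5 → Yes.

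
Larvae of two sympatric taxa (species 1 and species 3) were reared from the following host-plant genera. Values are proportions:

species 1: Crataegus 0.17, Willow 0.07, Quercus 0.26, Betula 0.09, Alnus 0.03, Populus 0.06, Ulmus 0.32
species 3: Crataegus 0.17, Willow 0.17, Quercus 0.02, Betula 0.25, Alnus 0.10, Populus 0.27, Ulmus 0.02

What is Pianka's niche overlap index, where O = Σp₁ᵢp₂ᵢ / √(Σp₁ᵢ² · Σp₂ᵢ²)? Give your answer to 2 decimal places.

Σ p₁ᵢp₂ᵢ = 0.0289 + 0.0119 + 0.0052 + 0.0225 + 0.0030 + 0.0162 + 0.0064 = 0.0941
Σp_1ᵢ² = 0.17² + 0.07² + 0.26² + 0.09² + 0.03² + 0.06² + 0.32² = 0.0289 + 0.0049 + 0.0676 + 0.0081 + 0.0009 + 0.0036 + 0.1024 = 0.2164
Σp_2ᵢ² = 0.17² + 0.17² + 0.02² + 0.25² + 0.10² + 0.27² + 0.02² = 0.0289 + 0.0289 + 0.0004 + 0.0625 + 0.0100 + 0.0729 + 0.0004 = 0.2040
O = 0.0941 / √(0.2164 × 0.2040) = 0.0941 / 0.21011 = 0.4479

0.45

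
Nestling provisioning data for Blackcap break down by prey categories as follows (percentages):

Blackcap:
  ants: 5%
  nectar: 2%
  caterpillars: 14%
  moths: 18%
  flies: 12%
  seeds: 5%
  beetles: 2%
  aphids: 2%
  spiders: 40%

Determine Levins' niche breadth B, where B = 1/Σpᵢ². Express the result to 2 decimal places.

Convert percentages to proportions (divide by 100).
Σpᵢ² = 0.05² + 0.02² + 0.14² + 0.18² + 0.12² + 0.05² + 0.02² + 0.02² + 0.40² = 0.0025 + 0.0004 + 0.0196 + 0.0324 + 0.0144 + 0.0025 + 0.0004 + 0.0004 + 0.1600 = 0.2326
B = 1 / 0.2326 = 4.2992

4.30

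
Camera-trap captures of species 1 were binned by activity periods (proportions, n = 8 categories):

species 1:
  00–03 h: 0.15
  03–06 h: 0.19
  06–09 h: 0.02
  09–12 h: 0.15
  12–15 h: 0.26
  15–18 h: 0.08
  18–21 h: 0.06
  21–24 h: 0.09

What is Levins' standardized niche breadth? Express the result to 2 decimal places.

0.71

Σpᵢ² = 0.15² + 0.19² + 0.02² + 0.15² + 0.26² + 0.08² + 0.06² + 0.09² = 0.0225 + 0.0361 + 0.0004 + 0.0225 + 0.0676 + 0.0064 + 0.0036 + 0.0081 = 0.1672
B = 1 / 0.1672 = 5.9809
Bₛ = (B − 1)/(n − 1) = (5.9809 − 1)/(8 − 1) = 4.9809/7 = 0.7116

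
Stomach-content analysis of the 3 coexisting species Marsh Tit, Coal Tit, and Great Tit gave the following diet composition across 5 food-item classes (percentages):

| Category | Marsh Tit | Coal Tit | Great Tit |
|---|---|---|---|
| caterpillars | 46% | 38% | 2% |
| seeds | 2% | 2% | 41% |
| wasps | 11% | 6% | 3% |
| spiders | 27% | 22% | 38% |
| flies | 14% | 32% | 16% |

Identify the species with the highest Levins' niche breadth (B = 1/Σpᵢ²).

Convert percentages to proportions (divide by 100).
Σp_Marsᵢ² = 0.46² + 0.02² + 0.11² + 0.27² + 0.14² = 0.2116 + 0.0004 + 0.0121 + 0.0729 + 0.0196 = 0.3166
B_Mars = 1 / 0.3166 = 3.1586
Σp_Coalᵢ² = 0.38² + 0.02² + 0.06² + 0.22² + 0.32² = 0.1444 + 0.0004 + 0.0036 + 0.0484 + 0.1024 = 0.2992
B_Coal = 1 / 0.2992 = 3.3422
Σp_Greaᵢ² = 0.02² + 0.41² + 0.03² + 0.38² + 0.16² = 0.0004 + 0.1681 + 0.0009 + 0.1444 + 0.0256 = 0.3394
B_Grea = 1 / 0.3394 = 2.9464
Highest B → broadest niche (most generalist): Coal Tit (B = 3.34).

Coal Tit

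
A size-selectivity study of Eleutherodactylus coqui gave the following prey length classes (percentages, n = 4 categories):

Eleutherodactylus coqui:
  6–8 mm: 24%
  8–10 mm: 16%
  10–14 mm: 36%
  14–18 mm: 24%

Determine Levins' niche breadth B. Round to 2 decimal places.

3.70

Convert percentages to proportions (divide by 100).
Σpᵢ² = 0.24² + 0.16² + 0.36² + 0.24² = 0.0576 + 0.0256 + 0.1296 + 0.0576 = 0.2704
B = 1 / 0.2704 = 3.6982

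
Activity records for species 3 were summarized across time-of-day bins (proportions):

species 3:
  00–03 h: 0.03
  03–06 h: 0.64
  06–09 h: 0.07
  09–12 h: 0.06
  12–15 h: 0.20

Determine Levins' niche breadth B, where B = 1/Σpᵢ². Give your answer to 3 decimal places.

2.179

Σpᵢ² = 0.03² + 0.64² + 0.07² + 0.06² + 0.20² = 0.0009 + 0.4096 + 0.0049 + 0.0036 + 0.0400 = 0.4590
B = 1 / 0.4590 = 2.17865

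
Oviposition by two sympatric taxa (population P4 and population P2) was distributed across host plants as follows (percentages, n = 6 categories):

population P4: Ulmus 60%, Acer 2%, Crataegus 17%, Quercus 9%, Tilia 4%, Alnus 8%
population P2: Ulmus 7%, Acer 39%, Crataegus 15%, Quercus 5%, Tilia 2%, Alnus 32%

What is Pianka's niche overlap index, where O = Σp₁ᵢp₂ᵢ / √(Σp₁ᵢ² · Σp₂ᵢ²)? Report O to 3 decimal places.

0.313

Convert percentages to proportions (divide by 100).
Σ p₁ᵢp₂ᵢ = 0.0420 + 0.0078 + 0.0255 + 0.0045 + 0.0008 + 0.0256 = 0.1062
Σp_1ᵢ² = 0.60² + 0.02² + 0.17² + 0.09² + 0.04² + 0.08² = 0.3600 + 0.0004 + 0.0289 + 0.0081 + 0.0016 + 0.0064 = 0.4054
Σp_2ᵢ² = 0.07² + 0.39² + 0.15² + 0.05² + 0.02² + 0.32² = 0.0049 + 0.1521 + 0.0225 + 0.0025 + 0.0004 + 0.1024 = 0.2848
O = 0.1062 / √(0.4054 × 0.2848) = 0.1062 / 0.339791 = 0.31255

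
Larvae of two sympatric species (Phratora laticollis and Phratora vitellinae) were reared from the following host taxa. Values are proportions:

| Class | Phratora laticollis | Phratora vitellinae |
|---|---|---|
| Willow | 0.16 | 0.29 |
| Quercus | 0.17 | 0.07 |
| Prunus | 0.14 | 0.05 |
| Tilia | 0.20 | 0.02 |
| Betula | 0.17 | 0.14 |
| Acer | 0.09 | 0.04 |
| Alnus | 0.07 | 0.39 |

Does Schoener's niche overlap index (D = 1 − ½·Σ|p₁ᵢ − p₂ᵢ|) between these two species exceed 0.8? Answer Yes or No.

Σ|p₁ᵢ − p₂ᵢ| = 0.13 + 0.10 + 0.09 + 0.18 + 0.03 + 0.05 + 0.32 = 0.90
D = 1 − ½ × 0.90 = 1 − 0.450 = 0.5500
D = 0.5500 < 0.8 → No.

No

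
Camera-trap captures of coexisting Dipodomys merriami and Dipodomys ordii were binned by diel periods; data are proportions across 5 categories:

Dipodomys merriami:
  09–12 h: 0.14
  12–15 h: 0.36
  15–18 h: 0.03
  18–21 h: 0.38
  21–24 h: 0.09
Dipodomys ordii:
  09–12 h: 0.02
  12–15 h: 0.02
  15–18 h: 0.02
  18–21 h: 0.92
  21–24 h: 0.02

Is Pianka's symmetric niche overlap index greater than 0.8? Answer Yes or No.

Σ p₁ᵢp₂ᵢ = 0.0028 + 0.0072 + 0.0006 + 0.3496 + 0.0018 = 0.3620
Σp_1ᵢ² = 0.14² + 0.36² + 0.03² + 0.38² + 0.09² = 0.0196 + 0.1296 + 0.0009 + 0.1444 + 0.0081 = 0.3026
Σp_2ᵢ² = 0.02² + 0.02² + 0.02² + 0.92² + 0.02² = 0.0004 + 0.0004 + 0.0004 + 0.8464 + 0.0004 = 0.8480
O = 0.3620 / √(0.3026 × 0.8480) = 0.3620 / 0.50656 = 0.7146
O = 0.7146 < 0.8 → No.

No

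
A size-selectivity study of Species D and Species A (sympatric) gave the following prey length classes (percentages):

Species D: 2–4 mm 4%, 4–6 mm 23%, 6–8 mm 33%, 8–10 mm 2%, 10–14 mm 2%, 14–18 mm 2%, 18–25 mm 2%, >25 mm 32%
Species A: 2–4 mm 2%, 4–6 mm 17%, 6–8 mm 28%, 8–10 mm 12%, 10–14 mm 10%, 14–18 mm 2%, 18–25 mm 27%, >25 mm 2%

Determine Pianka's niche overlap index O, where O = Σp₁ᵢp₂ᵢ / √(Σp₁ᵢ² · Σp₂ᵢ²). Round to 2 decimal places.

Convert percentages to proportions (divide by 100).
Σ p₁ᵢp₂ᵢ = 0.0008 + 0.0391 + 0.0924 + 0.0024 + 0.0020 + 0.0004 + 0.0054 + 0.0064 = 0.1489
Σp_1ᵢ² = 0.04² + 0.23² + 0.33² + 0.02² + 0.02² + 0.02² + 0.02² + 0.32² = 0.0016 + 0.0529 + 0.1089 + 0.0004 + 0.0004 + 0.0004 + 0.0004 + 0.1024 = 0.2674
Σp_2ᵢ² = 0.02² + 0.17² + 0.28² + 0.12² + 0.10² + 0.02² + 0.27² + 0.02² = 0.0004 + 0.0289 + 0.0784 + 0.0144 + 0.0100 + 0.0004 + 0.0729 + 0.0004 = 0.2058
O = 0.1489 / √(0.2674 × 0.2058) = 0.1489 / 0.23459 = 0.6347

0.63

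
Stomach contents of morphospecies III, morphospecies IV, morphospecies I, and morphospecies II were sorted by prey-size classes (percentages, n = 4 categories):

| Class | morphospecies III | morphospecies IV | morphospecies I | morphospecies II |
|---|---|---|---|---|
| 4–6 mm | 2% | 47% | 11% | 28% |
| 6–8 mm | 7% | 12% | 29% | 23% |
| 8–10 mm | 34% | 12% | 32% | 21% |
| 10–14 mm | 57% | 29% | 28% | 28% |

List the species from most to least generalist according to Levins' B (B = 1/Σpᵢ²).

morphospecies II > morphospecies I > morphospecies IV > morphospecies III

Convert percentages to proportions (divide by 100).
Σp_IIIᵢ² = 0.02² + 0.07² + 0.34² + 0.57² = 0.0004 + 0.0049 + 0.1156 + 0.3249 = 0.4458
B_III = 1 / 0.4458 = 2.2432
Σp_IVᵢ² = 0.47² + 0.12² + 0.12² + 0.29² = 0.2209 + 0.0144 + 0.0144 + 0.0841 = 0.3338
B_IV = 1 / 0.3338 = 2.9958
Σp_Iᵢ² = 0.11² + 0.29² + 0.32² + 0.28² = 0.0121 + 0.0841 + 0.1024 + 0.0784 = 0.2770
B_I = 1 / 0.2770 = 3.6101
Σp_IIᵢ² = 0.28² + 0.23² + 0.21² + 0.28² = 0.0784 + 0.0529 + 0.0441 + 0.0784 = 0.2538
B_II = 1 / 0.2538 = 3.9401
Ranking by B (broadest → narrowest): morphospecies II (3.94) > morphospecies I (3.61) > morphospecies IV (3.00) > morphospecies III (2.24)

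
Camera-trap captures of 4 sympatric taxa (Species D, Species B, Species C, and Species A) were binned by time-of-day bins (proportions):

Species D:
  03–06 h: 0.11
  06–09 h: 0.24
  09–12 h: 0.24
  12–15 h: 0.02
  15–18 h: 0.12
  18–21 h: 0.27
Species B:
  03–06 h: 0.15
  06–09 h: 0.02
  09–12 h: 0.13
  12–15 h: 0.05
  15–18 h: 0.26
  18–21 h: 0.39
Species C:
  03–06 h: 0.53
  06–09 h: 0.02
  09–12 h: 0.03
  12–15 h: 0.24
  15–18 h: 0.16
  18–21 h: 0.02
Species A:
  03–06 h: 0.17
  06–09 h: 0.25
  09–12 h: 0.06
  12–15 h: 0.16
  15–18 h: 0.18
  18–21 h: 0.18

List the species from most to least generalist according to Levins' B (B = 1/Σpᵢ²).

Species A > Species D > Species B > Species C

Σp_Dᵢ² = 0.11² + 0.24² + 0.24² + 0.02² + 0.12² + 0.27² = 0.0121 + 0.0576 + 0.0576 + 0.0004 + 0.0144 + 0.0729 = 0.2150
B_D = 1 / 0.2150 = 4.6512
Σp_Bᵢ² = 0.15² + 0.02² + 0.13² + 0.05² + 0.26² + 0.39² = 0.0225 + 0.0004 + 0.0169 + 0.0025 + 0.0676 + 0.1521 = 0.2620
B_B = 1 / 0.2620 = 3.8168
Σp_Cᵢ² = 0.53² + 0.02² + 0.03² + 0.24² + 0.16² + 0.02² = 0.2809 + 0.0004 + 0.0009 + 0.0576 + 0.0256 + 0.0004 = 0.3658
B_C = 1 / 0.3658 = 2.7337
Σp_Aᵢ² = 0.17² + 0.25² + 0.06² + 0.16² + 0.18² + 0.18² = 0.0289 + 0.0625 + 0.0036 + 0.0256 + 0.0324 + 0.0324 = 0.1854
B_A = 1 / 0.1854 = 5.3937
Ranking by B (broadest → narrowest): Species A (5.39) > Species D (4.65) > Species B (3.82) > Species C (2.73)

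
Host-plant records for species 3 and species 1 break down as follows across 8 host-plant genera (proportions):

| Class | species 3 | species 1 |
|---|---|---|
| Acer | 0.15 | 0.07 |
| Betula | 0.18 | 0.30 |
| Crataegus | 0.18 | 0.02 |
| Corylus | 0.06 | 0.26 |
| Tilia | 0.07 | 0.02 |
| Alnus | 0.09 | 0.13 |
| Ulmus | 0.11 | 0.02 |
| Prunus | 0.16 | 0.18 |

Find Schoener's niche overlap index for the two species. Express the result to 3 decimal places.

0.620

Σ|p₁ᵢ − p₂ᵢ| = 0.08 + 0.12 + 0.16 + 0.20 + 0.05 + 0.04 + 0.09 + 0.02 = 0.76
D = 1 − ½ × 0.76 = 1 − 0.380 = 0.62000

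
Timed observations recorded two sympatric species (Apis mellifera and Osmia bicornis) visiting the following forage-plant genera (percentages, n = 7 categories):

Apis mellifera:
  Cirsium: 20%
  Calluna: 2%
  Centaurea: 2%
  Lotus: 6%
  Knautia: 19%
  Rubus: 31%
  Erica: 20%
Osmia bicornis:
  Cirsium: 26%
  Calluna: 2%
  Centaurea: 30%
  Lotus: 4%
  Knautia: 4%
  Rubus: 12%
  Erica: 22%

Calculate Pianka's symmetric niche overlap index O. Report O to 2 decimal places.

Convert percentages to proportions (divide by 100).
Σ p₁ᵢp₂ᵢ = 0.0520 + 0.0004 + 0.0060 + 0.0024 + 0.0076 + 0.0372 + 0.0440 = 0.1496
Σp_1ᵢ² = 0.20² + 0.02² + 0.02² + 0.06² + 0.19² + 0.31² + 0.20² = 0.0400 + 0.0004 + 0.0004 + 0.0036 + 0.0361 + 0.0961 + 0.0400 = 0.2166
Σp_2ᵢ² = 0.26² + 0.02² + 0.30² + 0.04² + 0.04² + 0.12² + 0.22² = 0.0676 + 0.0004 + 0.0900 + 0.0016 + 0.0016 + 0.0144 + 0.0484 = 0.2240
O = 0.1496 / √(0.2166 × 0.2240) = 0.1496 / 0.22027 = 0.6792

0.68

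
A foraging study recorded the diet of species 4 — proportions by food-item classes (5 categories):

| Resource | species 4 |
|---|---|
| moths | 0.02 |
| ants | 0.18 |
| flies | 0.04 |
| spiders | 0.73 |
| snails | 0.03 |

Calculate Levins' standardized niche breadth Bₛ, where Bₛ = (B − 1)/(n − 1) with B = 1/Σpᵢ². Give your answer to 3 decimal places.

Σpᵢ² = 0.02² + 0.18² + 0.04² + 0.73² + 0.03² = 0.0004 + 0.0324 + 0.0016 + 0.5329 + 0.0009 = 0.5682
B = 1 / 0.5682 = 1.75994
Bₛ = (B − 1)/(n − 1) = (1.75994 − 1)/(5 − 1) = 0.75994/4 = 0.18999

0.190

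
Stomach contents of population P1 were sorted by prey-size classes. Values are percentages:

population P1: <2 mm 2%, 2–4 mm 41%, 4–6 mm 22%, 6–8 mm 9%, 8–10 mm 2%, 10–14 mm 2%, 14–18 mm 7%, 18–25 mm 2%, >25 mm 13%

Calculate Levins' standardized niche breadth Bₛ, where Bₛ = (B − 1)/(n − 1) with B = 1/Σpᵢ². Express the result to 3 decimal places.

0.379

Convert percentages to proportions (divide by 100).
Σpᵢ² = 0.02² + 0.41² + 0.22² + 0.09² + 0.02² + 0.02² + 0.07² + 0.02² + 0.13² = 0.0004 + 0.1681 + 0.0484 + 0.0081 + 0.0004 + 0.0004 + 0.0049 + 0.0004 + 0.0169 = 0.2480
B = 1 / 0.2480 = 4.03226
Bₛ = (B − 1)/(n − 1) = (4.03226 − 1)/(9 − 1) = 3.03226/8 = 0.37903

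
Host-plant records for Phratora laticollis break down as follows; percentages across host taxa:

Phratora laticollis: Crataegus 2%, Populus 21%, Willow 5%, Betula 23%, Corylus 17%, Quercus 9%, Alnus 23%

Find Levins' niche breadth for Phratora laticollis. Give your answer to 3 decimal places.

5.269

Convert percentages to proportions (divide by 100).
Σpᵢ² = 0.02² + 0.21² + 0.05² + 0.23² + 0.17² + 0.09² + 0.23² = 0.0004 + 0.0441 + 0.0025 + 0.0529 + 0.0289 + 0.0081 + 0.0529 = 0.1898
B = 1 / 0.1898 = 5.26870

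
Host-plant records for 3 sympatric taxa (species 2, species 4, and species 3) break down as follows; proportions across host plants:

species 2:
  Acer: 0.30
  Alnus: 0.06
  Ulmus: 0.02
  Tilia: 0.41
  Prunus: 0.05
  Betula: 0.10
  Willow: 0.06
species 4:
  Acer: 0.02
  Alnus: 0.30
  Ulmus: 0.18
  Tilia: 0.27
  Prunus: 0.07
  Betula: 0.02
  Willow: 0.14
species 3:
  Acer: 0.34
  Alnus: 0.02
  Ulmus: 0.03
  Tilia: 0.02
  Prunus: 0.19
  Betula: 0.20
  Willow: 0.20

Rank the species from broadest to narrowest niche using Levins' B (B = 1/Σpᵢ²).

Σp_2ᵢ² = 0.30² + 0.06² + 0.02² + 0.41² + 0.05² + 0.10² + 0.06² = 0.0900 + 0.0036 + 0.0004 + 0.1681 + 0.0025 + 0.0100 + 0.0036 = 0.2782
B_2 = 1 / 0.2782 = 3.5945
Σp_4ᵢ² = 0.02² + 0.30² + 0.18² + 0.27² + 0.07² + 0.02² + 0.14² = 0.0004 + 0.0900 + 0.0324 + 0.0729 + 0.0049 + 0.0004 + 0.0196 = 0.2206
B_4 = 1 / 0.2206 = 4.5331
Σp_3ᵢ² = 0.34² + 0.02² + 0.03² + 0.02² + 0.19² + 0.20² + 0.20² = 0.1156 + 0.0004 + 0.0009 + 0.0004 + 0.0361 + 0.0400 + 0.0400 = 0.2334
B_3 = 1 / 0.2334 = 4.2845
Ranking by B (broadest → narrowest): species 4 (4.53) > species 3 (4.28) > species 2 (3.59)

species 4 > species 3 > species 2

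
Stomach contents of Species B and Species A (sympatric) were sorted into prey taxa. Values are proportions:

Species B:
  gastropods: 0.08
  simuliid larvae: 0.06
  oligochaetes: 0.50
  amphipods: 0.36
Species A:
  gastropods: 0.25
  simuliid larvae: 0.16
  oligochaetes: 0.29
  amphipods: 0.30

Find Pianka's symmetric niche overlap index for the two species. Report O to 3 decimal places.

Σ p₁ᵢp₂ᵢ = 0.0200 + 0.0096 + 0.1450 + 0.1080 = 0.2826
Σp_1ᵢ² = 0.08² + 0.06² + 0.50² + 0.36² = 0.0064 + 0.0036 + 0.2500 + 0.1296 = 0.3896
Σp_2ᵢ² = 0.25² + 0.16² + 0.29² + 0.30² = 0.0625 + 0.0256 + 0.0841 + 0.0900 = 0.2622
O = 0.2826 / √(0.3896 × 0.2622) = 0.2826 / 0.319614 = 0.88419

0.884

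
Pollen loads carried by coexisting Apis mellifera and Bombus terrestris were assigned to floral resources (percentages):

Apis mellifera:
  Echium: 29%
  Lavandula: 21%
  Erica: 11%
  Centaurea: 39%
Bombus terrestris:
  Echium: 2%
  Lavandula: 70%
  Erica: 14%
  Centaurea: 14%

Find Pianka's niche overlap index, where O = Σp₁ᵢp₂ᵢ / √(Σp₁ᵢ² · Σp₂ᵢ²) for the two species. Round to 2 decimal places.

0.57

Convert percentages to proportions (divide by 100).
Σ p₁ᵢp₂ᵢ = 0.0058 + 0.1470 + 0.0154 + 0.0546 = 0.2228
Σp_1ᵢ² = 0.29² + 0.21² + 0.11² + 0.39² = 0.0841 + 0.0441 + 0.0121 + 0.1521 = 0.2924
Σp_2ᵢ² = 0.02² + 0.70² + 0.14² + 0.14² = 0.0004 + 0.4900 + 0.0196 + 0.0196 = 0.5296
O = 0.2228 / √(0.2924 × 0.5296) = 0.2228 / 0.39352 = 0.5662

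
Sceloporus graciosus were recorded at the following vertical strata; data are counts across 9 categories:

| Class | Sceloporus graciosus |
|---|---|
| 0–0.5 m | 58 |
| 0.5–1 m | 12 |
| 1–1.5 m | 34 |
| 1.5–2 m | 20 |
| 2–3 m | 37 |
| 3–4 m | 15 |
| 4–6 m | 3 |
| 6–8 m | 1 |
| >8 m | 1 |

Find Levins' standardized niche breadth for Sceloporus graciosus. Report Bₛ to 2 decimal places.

Proportions for Sceloporus graciosus (n=181): 58/181=0.3204, 12/181=0.0663, 34/181=0.1878, 20/181=0.1105, 37/181=0.2044, 15/181=0.0829, 3/181=0.0166, 1/181=0.0055, 1/181=0.0055
Σpᵢ² = 0.3204² + 0.0663² + 0.1878² + 0.1105² + 0.2044² + 0.0829² + 0.0166² + 0.0055² + 0.0055² = 0.102656 + 0.004396 + 0.035269 + 0.012210 + 0.041779 + 0.006872 + 0.000276 + 0.000030 + 0.000030 = 0.203518
B = 1 / 0.203518 = 4.9136
Bₛ = (B − 1)/(n − 1) = (4.9136 − 1)/(9 − 1) = 3.9136/8 = 0.4892

0.49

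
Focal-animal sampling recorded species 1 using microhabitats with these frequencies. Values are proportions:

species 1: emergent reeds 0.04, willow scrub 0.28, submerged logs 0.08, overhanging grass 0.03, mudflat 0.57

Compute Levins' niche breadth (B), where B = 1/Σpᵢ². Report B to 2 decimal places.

Σpᵢ² = 0.04² + 0.28² + 0.08² + 0.03² + 0.57² = 0.0016 + 0.0784 + 0.0064 + 0.0009 + 0.3249 = 0.4122
B = 1 / 0.4122 = 2.4260

2.43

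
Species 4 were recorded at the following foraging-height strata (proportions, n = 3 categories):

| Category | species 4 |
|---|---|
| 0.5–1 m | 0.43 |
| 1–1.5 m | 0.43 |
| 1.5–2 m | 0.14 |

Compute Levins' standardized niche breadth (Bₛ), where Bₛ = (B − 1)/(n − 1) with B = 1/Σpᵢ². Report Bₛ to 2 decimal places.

Σpᵢ² = 0.43² + 0.43² + 0.14² = 0.1849 + 0.1849 + 0.0196 = 0.3894
B = 1 / 0.3894 = 2.5681
Bₛ = (B − 1)/(n − 1) = (2.5681 − 1)/(3 − 1) = 1.5681/2 = 0.7841

0.78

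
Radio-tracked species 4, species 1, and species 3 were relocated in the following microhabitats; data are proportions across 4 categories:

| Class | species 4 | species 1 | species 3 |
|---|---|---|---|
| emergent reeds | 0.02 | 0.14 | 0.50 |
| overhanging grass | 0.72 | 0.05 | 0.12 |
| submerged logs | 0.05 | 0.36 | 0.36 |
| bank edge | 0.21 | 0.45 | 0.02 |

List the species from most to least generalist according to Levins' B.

species 1 > species 3 > species 4

Σp_4ᵢ² = 0.02² + 0.72² + 0.05² + 0.21² = 0.0004 + 0.5184 + 0.0025 + 0.0441 = 0.5654
B_4 = 1 / 0.5654 = 1.7687
Σp_1ᵢ² = 0.14² + 0.05² + 0.36² + 0.45² = 0.0196 + 0.0025 + 0.1296 + 0.2025 = 0.3542
B_1 = 1 / 0.3542 = 2.8233
Σp_3ᵢ² = 0.50² + 0.12² + 0.36² + 0.02² = 0.2500 + 0.0144 + 0.1296 + 0.0004 = 0.3944
B_3 = 1 / 0.3944 = 2.5355
Ranking by B (broadest → narrowest): species 1 (2.82) > species 3 (2.54) > species 4 (1.77)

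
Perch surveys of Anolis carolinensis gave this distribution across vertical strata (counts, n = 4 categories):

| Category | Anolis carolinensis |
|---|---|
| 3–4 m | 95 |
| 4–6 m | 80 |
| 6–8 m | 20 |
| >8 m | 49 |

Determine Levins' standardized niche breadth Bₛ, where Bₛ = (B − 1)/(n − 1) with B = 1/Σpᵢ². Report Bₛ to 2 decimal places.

Proportions for Anolis carolinensis (n=244): 95/244=0.3893, 80/244=0.3279, 20/244=0.0820, 49/244=0.2008
Σpᵢ² = 0.3893² + 0.3279² + 0.0820² + 0.2008² = 0.151554 + 0.107518 + 0.006724 + 0.040321 = 0.306117
B = 1 / 0.306117 = 3.2667
Bₛ = (B − 1)/(n − 1) = (3.2667 − 1)/(4 − 1) = 2.2667/3 = 0.7556

0.76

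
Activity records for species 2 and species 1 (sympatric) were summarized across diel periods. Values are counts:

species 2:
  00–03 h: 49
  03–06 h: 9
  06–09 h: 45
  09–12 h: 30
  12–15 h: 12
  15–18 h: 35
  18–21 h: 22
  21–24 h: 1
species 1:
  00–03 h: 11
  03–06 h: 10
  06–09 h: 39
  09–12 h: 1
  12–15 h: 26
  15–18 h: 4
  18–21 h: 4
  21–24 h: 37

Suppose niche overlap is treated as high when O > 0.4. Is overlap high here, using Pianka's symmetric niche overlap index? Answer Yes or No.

Proportions for species 2 (n=203): 49/203=0.2414, 9/203=0.0443, 45/203=0.2217, 30/203=0.1478, 12/203=0.0591, 35/203=0.1724, 22/203=0.1084, 1/203=0.0049
Proportions for species 1 (n=132): 11/132=0.0833, 10/132=0.0758, 39/132=0.2955, 1/132=0.0076, 26/132=0.1970, 4/132=0.0303, 4/132=0.0303, 37/132=0.2803
Σ p₁ᵢp₂ᵢ = 0.020109 + 0.003358 + 0.065512 + 0.001123 + 0.011643 + 0.005224 + 0.003285 + 0.001373 = 0.111627
Σp_1ᵢ² = 0.2414² + 0.0443² + 0.2217² + 0.1478² + 0.0591² + 0.1724² + 0.1084² + 0.0049² = 0.058274 + 0.001962 + 0.049151 + 0.021845 + 0.003493 + 0.029722 + 0.011751 + 0.000024 = 0.176222
Σp_2ᵢ² = 0.0833² + 0.0758² + 0.2955² + 0.0076² + 0.1970² + 0.0303² + 0.0303² + 0.2803² = 0.006939 + 0.005746 + 0.087320 + 0.000058 + 0.038809 + 0.000918 + 0.000918 + 0.078568 = 0.219276
O = 0.111627 / √(0.176222 × 0.219276) = 0.111627 / 0.1965738 = 0.5679
O = 0.5679 > 0.4 → Yes.

Yes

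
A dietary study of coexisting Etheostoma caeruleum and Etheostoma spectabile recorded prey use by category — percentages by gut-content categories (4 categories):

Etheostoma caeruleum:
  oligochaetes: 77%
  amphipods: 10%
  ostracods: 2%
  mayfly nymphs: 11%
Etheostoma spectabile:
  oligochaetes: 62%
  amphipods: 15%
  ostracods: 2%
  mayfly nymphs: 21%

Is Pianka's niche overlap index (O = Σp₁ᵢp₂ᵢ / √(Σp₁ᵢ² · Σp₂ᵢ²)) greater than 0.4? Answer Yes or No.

Convert percentages to proportions (divide by 100).
Σ p₁ᵢp₂ᵢ = 0.4774 + 0.0150 + 0.0004 + 0.0231 = 0.5159
Σp_1ᵢ² = 0.77² + 0.10² + 0.02² + 0.11² = 0.5929 + 0.0100 + 0.0004 + 0.0121 = 0.6154
Σp_2ᵢ² = 0.62² + 0.15² + 0.02² + 0.21² = 0.3844 + 0.0225 + 0.0004 + 0.0441 = 0.4514
O = 0.5159 / √(0.6154 × 0.4514) = 0.5159 / 0.52706 = 0.9788
O = 0.9788 > 0.4 → Yes.

Yes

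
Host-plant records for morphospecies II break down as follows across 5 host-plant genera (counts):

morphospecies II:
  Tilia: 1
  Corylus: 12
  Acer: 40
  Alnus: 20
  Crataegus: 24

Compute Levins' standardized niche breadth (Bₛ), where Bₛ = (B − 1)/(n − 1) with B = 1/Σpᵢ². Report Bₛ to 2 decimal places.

0.61

Proportions for morphospecies II (n=97): 1/97=0.0103, 12/97=0.1237, 40/97=0.4124, 20/97=0.2062, 24/97=0.2474
Σpᵢ² = 0.0103² + 0.1237² + 0.4124² + 0.2062² + 0.2474² = 0.000106 + 0.015302 + 0.170074 + 0.042518 + 0.061207 = 0.289207
B = 1 / 0.289207 = 3.4577
Bₛ = (B − 1)/(n − 1) = (3.4577 − 1)/(5 − 1) = 2.4577/4 = 0.6144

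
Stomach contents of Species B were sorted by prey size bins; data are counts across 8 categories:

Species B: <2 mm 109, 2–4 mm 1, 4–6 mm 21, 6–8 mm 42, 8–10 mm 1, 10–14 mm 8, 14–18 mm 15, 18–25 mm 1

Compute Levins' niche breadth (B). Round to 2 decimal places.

2.73

Proportions for Species B (n=198): 109/198=0.5505, 1/198=0.0051, 21/198=0.1061, 42/198=0.2121, 1/198=0.0051, 8/198=0.0404, 15/198=0.0758, 1/198=0.0051
Σpᵢ² = 0.5505² + 0.0051² + 0.1061² + 0.2121² + 0.0051² + 0.0404² + 0.0758² + 0.0051² = 0.303050 + 0.000026 + 0.011257 + 0.044986 + 0.000026 + 0.001632 + 0.005746 + 0.000026 = 0.366749
B = 1 / 0.366749 = 2.7267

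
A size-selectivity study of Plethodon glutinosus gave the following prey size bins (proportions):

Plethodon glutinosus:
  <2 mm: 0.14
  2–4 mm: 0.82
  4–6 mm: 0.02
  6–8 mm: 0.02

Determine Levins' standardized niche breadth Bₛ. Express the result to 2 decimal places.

Σpᵢ² = 0.14² + 0.82² + 0.02² + 0.02² = 0.0196 + 0.6724 + 0.0004 + 0.0004 = 0.6928
B = 1 / 0.6928 = 1.4434
Bₛ = (B − 1)/(n − 1) = (1.4434 − 1)/(4 − 1) = 0.4434/3 = 0.1478

0.15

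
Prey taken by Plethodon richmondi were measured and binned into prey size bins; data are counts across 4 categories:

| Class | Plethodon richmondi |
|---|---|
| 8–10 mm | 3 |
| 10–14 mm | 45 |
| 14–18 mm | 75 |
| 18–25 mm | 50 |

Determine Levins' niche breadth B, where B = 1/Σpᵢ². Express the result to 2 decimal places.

2.95

Proportions for Plethodon richmondi (n=173): 3/173=0.0173, 45/173=0.2601, 75/173=0.4335, 50/173=0.2890
Σpᵢ² = 0.0173² + 0.2601² + 0.4335² + 0.2890² = 0.000299 + 0.067652 + 0.187922 + 0.083521 = 0.339394
B = 1 / 0.339394 = 2.9464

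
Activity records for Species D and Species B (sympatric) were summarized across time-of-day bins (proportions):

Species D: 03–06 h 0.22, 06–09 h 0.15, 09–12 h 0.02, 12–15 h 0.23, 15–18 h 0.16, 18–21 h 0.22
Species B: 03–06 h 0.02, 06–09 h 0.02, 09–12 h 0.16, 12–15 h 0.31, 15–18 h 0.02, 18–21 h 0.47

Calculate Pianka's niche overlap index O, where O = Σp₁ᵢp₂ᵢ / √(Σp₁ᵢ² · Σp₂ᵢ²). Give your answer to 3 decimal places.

Σ p₁ᵢp₂ᵢ = 0.0044 + 0.0030 + 0.0032 + 0.0713 + 0.0032 + 0.1034 = 0.1885
Σp_1ᵢ² = 0.22² + 0.15² + 0.02² + 0.23² + 0.16² + 0.22² = 0.0484 + 0.0225 + 0.0004 + 0.0529 + 0.0256 + 0.0484 = 0.1982
Σp_2ᵢ² = 0.02² + 0.02² + 0.16² + 0.31² + 0.02² + 0.47² = 0.0004 + 0.0004 + 0.0256 + 0.0961 + 0.0004 + 0.2209 = 0.3438
O = 0.1885 / √(0.1982 × 0.3438) = 0.1885 / 0.261039 = 0.72211

0.722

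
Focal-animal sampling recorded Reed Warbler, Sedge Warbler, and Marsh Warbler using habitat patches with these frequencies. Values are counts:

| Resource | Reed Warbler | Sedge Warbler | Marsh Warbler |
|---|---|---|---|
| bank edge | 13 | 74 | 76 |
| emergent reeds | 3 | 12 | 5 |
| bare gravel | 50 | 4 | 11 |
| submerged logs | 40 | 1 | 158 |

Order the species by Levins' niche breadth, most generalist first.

Proportions for Reed Warbler (n=106): 13/106=0.1226, 3/106=0.0283, 50/106=0.4717, 40/106=0.3774
Proportions for Sedge Warbler (n=91): 74/91=0.8132, 12/91=0.1319, 4/91=0.0440, 1/91=0.0110
Proportions for Marsh Warbler (n=250): 76/250=0.3040, 5/250=0.0200, 11/250=0.0440, 158/250=0.6320
Σp_Reedᵢ² = 0.1226² + 0.0283² + 0.4717² + 0.3774² = 0.015031 + 0.000801 + 0.222501 + 0.142431 = 0.380764
B_Reed = 1 / 0.380764 = 2.6263
Σp_Sedgᵢ² = 0.8132² + 0.1319² + 0.0440² + 0.0110² = 0.661294 + 0.017398 + 0.001936 + 0.000121 = 0.680749
B_Sedg = 1 / 0.680749 = 1.4690
Σp_Marsᵢ² = 0.3040² + 0.0200² + 0.0440² + 0.6320² = 0.092416 + 0.000400 + 0.001936 + 0.399424 = 0.494176
B_Mars = 1 / 0.494176 = 2.0236
Ranking by B (broadest → narrowest): Reed Warbler (2.63) > Marsh Warbler (2.02) > Sedge Warbler (1.47)

Reed Warbler > Marsh Warbler > Sedge Warbler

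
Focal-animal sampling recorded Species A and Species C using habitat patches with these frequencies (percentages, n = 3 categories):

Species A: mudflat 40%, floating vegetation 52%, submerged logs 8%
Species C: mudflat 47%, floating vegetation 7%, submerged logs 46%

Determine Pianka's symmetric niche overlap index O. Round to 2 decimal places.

0.60

Convert percentages to proportions (divide by 100).
Σ p₁ᵢp₂ᵢ = 0.1880 + 0.0364 + 0.0368 = 0.2612
Σp_1ᵢ² = 0.40² + 0.52² + 0.08² = 0.1600 + 0.2704 + 0.0064 = 0.4368
Σp_2ᵢ² = 0.47² + 0.07² + 0.46² = 0.2209 + 0.0049 + 0.2116 = 0.4374
O = 0.2612 / √(0.4368 × 0.4374) = 0.2612 / 0.43710 = 0.5976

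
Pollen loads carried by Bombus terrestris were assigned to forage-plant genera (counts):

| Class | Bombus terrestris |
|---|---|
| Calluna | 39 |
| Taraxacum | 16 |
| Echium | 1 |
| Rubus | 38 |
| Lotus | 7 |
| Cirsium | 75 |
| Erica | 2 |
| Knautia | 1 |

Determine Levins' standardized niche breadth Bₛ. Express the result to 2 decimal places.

Proportions for Bombus terrestris (n=179): 39/179=0.2179, 16/179=0.0894, 1/179=0.0056, 38/179=0.2123, 7/179=0.0391, 75/179=0.4190, 2/179=0.0112, 1/179=0.0056
Σpᵢ² = 0.2179² + 0.0894² + 0.0056² + 0.2123² + 0.0391² + 0.4190² + 0.0112² + 0.0056² = 0.047480 + 0.007992 + 0.000031 + 0.045071 + 0.001529 + 0.175561 + 0.000125 + 0.000031 = 0.277820
B = 1 / 0.277820 = 3.5995
Bₛ = (B − 1)/(n − 1) = (3.5995 − 1)/(8 − 1) = 2.5995/7 = 0.3714

0.37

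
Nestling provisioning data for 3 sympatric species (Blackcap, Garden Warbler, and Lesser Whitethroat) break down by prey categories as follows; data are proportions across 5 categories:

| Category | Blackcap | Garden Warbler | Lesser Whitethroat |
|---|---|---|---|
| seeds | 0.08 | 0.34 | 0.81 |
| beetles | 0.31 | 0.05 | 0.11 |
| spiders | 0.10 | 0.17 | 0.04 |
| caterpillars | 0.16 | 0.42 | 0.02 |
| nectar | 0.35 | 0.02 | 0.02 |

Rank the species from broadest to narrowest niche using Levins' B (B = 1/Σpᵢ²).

Σp_Blacᵢ² = 0.08² + 0.31² + 0.10² + 0.16² + 0.35² = 0.0064 + 0.0961 + 0.0100 + 0.0256 + 0.1225 = 0.2606
B_Blac = 1 / 0.2606 = 3.8373
Σp_Warbᵢ² = 0.34² + 0.05² + 0.17² + 0.42² + 0.02² = 0.1156 + 0.0025 + 0.0289 + 0.1764 + 0.0004 = 0.3238
B_Warb = 1 / 0.3238 = 3.0883
Σp_Whitᵢ² = 0.81² + 0.11² + 0.04² + 0.02² + 0.02² = 0.6561 + 0.0121 + 0.0016 + 0.0004 + 0.0004 = 0.6706
B_Whit = 1 / 0.6706 = 1.4912
Ranking by B (broadest → narrowest): Blackcap (3.84) > Garden Warbler (3.09) > Lesser Whitethroat (1.49)

Blackcap > Garden Warbler > Lesser Whitethroat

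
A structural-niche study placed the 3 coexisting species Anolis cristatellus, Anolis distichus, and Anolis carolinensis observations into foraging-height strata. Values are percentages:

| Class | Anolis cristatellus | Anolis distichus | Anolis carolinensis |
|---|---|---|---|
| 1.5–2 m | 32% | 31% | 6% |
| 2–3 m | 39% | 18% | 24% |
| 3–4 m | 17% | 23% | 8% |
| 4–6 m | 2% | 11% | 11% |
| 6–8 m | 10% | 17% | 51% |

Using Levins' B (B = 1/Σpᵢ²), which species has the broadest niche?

Anolis distichus

Convert percentages to proportions (divide by 100).
Σp_crisᵢ² = 0.32² + 0.39² + 0.17² + 0.02² + 0.10² = 0.1024 + 0.1521 + 0.0289 + 0.0004 + 0.0100 = 0.2938
B_cris = 1 / 0.2938 = 3.4037
Σp_distᵢ² = 0.31² + 0.18² + 0.23² + 0.11² + 0.17² = 0.0961 + 0.0324 + 0.0529 + 0.0121 + 0.0289 = 0.2224
B_dist = 1 / 0.2224 = 4.4964
Σp_caroᵢ² = 0.06² + 0.24² + 0.08² + 0.11² + 0.51² = 0.0036 + 0.0576 + 0.0064 + 0.0121 + 0.2601 = 0.3398
B_caro = 1 / 0.3398 = 2.9429
Highest B → broadest niche (most generalist): Anolis distichus (B = 4.50).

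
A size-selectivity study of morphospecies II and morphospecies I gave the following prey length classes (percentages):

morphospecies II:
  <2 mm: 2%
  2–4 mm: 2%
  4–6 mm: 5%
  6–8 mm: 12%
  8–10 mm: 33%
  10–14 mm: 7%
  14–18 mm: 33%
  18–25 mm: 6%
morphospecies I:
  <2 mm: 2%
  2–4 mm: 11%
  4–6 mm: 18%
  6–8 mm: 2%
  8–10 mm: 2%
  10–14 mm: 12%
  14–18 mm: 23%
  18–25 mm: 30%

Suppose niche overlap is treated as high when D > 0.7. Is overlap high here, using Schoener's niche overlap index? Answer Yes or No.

No

Convert percentages to proportions (divide by 100).
Σ|p₁ᵢ − p₂ᵢ| = 0.00 + 0.09 + 0.13 + 0.10 + 0.31 + 0.05 + 0.10 + 0.24 = 1.02
D = 1 − ½ × 1.02 = 1 − 0.510 = 0.4900
D = 0.4900 < 0.7 → No.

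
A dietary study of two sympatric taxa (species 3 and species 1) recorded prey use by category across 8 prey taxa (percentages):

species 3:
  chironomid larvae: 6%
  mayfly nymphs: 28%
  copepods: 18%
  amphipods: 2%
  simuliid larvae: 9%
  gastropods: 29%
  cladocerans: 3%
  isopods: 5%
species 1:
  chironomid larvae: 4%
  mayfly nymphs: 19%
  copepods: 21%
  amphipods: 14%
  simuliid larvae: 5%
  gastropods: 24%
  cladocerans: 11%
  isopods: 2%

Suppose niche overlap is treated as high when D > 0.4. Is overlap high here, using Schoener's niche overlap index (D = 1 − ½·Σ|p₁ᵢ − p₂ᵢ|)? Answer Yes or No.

Convert percentages to proportions (divide by 100).
Σ|p₁ᵢ − p₂ᵢ| = 0.02 + 0.09 + 0.03 + 0.12 + 0.04 + 0.05 + 0.08 + 0.03 = 0.46
D = 1 − ½ × 0.46 = 1 − 0.230 = 0.7700
D = 0.7700 > 0.4 → Yes.

Yes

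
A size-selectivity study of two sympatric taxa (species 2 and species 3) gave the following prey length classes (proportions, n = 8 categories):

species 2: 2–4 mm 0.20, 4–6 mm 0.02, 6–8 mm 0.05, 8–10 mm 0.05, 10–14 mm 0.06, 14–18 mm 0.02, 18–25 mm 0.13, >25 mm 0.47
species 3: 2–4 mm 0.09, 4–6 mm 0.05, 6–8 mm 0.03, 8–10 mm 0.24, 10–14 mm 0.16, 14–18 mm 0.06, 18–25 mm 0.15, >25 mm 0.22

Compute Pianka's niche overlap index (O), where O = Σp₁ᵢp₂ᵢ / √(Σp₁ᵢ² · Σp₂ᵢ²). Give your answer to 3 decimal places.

Σ p₁ᵢp₂ᵢ = 0.0180 + 0.0010 + 0.0015 + 0.0120 + 0.0096 + 0.0012 + 0.0195 + 0.1034 = 0.1662
Σp_1ᵢ² = 0.20² + 0.02² + 0.05² + 0.05² + 0.06² + 0.02² + 0.13² + 0.47² = 0.0400 + 0.0004 + 0.0025 + 0.0025 + 0.0036 + 0.0004 + 0.0169 + 0.2209 = 0.2872
Σp_2ᵢ² = 0.09² + 0.05² + 0.03² + 0.24² + 0.16² + 0.06² + 0.15² + 0.22² = 0.0081 + 0.0025 + 0.0009 + 0.0576 + 0.0256 + 0.0036 + 0.0225 + 0.0484 = 0.1692
O = 0.1662 / √(0.2872 × 0.1692) = 0.1662 / 0.220441 = 0.75394

0.754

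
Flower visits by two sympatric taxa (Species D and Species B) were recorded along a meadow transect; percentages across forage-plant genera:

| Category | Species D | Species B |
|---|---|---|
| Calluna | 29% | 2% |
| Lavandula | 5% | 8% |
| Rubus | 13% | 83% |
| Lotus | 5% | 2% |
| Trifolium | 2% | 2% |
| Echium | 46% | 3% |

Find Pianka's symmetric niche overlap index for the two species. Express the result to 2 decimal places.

0.28

Convert percentages to proportions (divide by 100).
Σ p₁ᵢp₂ᵢ = 0.0058 + 0.0040 + 0.1079 + 0.0010 + 0.0004 + 0.0138 = 0.1329
Σp_1ᵢ² = 0.29² + 0.05² + 0.13² + 0.05² + 0.02² + 0.46² = 0.0841 + 0.0025 + 0.0169 + 0.0025 + 0.0004 + 0.2116 = 0.3180
Σp_2ᵢ² = 0.02² + 0.08² + 0.83² + 0.02² + 0.02² + 0.03² = 0.0004 + 0.0064 + 0.6889 + 0.0004 + 0.0004 + 0.0009 = 0.6974
O = 0.1329 / √(0.3180 × 0.6974) = 0.1329 / 0.47093 = 0.2822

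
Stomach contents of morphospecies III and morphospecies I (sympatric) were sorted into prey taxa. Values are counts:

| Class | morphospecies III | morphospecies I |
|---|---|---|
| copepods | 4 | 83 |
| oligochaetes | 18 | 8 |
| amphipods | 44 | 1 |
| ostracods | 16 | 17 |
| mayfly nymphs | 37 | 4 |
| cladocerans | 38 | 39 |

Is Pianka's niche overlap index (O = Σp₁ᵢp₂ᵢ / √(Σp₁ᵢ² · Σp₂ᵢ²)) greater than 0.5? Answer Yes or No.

No

Proportions for morphospecies III (n=157): 4/157=0.0255, 18/157=0.1146, 44/157=0.2803, 16/157=0.1019, 37/157=0.2357, 38/157=0.2420
Proportions for morphospecies I (n=152): 83/152=0.5461, 8/152=0.0526, 1/152=0.0066, 17/152=0.1118, 4/152=0.0263, 39/152=0.2566
Σ p₁ᵢp₂ᵢ = 0.013926 + 0.006028 + 0.001850 + 0.011392 + 0.006199 + 0.062097 = 0.101492
Σp_1ᵢ² = 0.0255² + 0.1146² + 0.2803² + 0.1019² + 0.2357² + 0.2420² = 0.000650 + 0.013133 + 0.078568 + 0.010384 + 0.055554 + 0.058564 = 0.216853
Σp_2ᵢ² = 0.5461² + 0.0526² + 0.0066² + 0.1118² + 0.0263² + 0.2566² = 0.298225 + 0.002767 + 0.000044 + 0.012499 + 0.000692 + 0.065844 = 0.380071
O = 0.101492 / √(0.216853 × 0.380071) = 0.101492 / 0.2870880 = 0.3535
O = 0.3535 < 0.5 → No.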